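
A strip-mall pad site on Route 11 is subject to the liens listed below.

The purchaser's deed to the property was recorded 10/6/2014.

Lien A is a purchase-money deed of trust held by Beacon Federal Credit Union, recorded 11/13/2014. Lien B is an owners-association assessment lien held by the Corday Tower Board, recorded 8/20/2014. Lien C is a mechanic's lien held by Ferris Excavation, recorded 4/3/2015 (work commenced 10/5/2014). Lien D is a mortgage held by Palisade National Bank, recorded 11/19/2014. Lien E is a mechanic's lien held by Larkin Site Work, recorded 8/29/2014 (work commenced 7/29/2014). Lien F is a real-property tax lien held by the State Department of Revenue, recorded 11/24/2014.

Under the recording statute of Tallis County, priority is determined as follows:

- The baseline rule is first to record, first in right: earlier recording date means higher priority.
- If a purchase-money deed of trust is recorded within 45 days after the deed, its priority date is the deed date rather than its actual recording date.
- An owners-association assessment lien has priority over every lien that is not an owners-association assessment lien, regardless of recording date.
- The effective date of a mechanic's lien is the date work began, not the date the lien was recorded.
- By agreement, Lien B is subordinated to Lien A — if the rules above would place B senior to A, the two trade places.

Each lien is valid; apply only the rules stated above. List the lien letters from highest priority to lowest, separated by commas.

A, E, C, B, D, F

Adjusting effective dates: A's effective date is the deed date, 10/6/2014; C relates back to 10/5/2014 (work commenced); E relates back to 7/29/2014 (work commenced).
B is an owners-association assessment lien and takes priority over every other lien.
Ordering the rest by effective date: E (7/29/2014), C (10/5/2014), A (10/6/2014), D (11/19/2014), F (11/24/2014).
The subordination applies — B was senior to A — so B and A swap.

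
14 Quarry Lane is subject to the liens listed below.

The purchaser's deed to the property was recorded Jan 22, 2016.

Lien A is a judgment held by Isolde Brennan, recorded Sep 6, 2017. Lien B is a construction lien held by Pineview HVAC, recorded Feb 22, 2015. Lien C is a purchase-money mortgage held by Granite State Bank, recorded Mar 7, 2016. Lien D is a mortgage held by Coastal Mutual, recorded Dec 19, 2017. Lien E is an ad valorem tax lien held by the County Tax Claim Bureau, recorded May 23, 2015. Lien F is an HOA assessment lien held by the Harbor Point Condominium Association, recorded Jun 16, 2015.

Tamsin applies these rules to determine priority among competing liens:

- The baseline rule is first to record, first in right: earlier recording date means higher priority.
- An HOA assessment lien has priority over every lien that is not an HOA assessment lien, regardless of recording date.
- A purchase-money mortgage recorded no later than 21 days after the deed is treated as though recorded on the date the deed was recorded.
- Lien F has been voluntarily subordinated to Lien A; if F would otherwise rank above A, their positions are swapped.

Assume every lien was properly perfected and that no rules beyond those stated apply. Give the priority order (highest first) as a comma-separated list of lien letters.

A, B, E, C, F, D

Effective dates after the stated exceptions: C missed the 21-day window (45 days after the deed), so its recording date stands.
F, as an HOA assessment lien, has superpriority and ranks first.
Remaining liens by effective date: B (Feb 22, 2015), E (May 23, 2015), C (Mar 7, 2016), A (Sep 6, 2017), D (Dec 19, 2017).
The subordination applies — F was senior to A — so F and A swap.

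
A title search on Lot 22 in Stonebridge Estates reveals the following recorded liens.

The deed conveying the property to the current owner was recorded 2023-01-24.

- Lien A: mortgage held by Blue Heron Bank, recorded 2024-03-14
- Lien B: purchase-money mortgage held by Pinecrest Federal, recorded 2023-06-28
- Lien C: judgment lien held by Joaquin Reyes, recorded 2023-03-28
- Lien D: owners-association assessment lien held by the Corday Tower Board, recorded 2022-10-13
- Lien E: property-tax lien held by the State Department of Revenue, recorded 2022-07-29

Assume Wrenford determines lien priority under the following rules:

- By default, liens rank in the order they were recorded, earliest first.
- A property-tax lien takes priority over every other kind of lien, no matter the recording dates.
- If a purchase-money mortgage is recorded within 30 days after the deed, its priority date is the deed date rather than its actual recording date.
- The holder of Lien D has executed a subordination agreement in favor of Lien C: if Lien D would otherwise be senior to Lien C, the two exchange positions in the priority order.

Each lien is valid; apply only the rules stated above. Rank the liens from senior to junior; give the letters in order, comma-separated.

Adjusting effective dates: B missed the 30-day window (155 days after the deed), so its recording date stands.
E, as a property-tax lien, has superpriority and ranks first.
Remaining liens by effective date: D (2022-10-13), C (2023-03-28), B (2023-06-28), A (2024-03-14).
D is senior to C before the subordination, so the two trade places.

E, C, D, B, A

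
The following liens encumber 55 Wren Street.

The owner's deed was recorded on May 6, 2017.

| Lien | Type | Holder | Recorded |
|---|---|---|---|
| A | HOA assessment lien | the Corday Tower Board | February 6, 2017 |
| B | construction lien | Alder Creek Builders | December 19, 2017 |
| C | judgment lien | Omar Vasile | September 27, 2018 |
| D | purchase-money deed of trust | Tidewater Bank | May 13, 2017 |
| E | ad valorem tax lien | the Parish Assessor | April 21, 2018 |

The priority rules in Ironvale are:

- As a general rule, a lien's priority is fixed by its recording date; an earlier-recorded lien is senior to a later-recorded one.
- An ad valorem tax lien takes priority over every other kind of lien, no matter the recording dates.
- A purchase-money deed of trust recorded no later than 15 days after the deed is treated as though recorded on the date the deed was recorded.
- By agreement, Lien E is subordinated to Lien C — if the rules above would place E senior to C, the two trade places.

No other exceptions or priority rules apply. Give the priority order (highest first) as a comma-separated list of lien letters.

First, effective dates: D was recorded within the 15-day window, so its effective date is the deed date May 6, 2017.
E, as an ad valorem tax lien, has superpriority and ranks first.
Remaining liens by effective date: A (February 6, 2017), D (May 6, 2017), B (December 19, 2017), C (September 27, 2018).
The subordination applies — E was senior to C — so E and C swap.

C, A, D, B, E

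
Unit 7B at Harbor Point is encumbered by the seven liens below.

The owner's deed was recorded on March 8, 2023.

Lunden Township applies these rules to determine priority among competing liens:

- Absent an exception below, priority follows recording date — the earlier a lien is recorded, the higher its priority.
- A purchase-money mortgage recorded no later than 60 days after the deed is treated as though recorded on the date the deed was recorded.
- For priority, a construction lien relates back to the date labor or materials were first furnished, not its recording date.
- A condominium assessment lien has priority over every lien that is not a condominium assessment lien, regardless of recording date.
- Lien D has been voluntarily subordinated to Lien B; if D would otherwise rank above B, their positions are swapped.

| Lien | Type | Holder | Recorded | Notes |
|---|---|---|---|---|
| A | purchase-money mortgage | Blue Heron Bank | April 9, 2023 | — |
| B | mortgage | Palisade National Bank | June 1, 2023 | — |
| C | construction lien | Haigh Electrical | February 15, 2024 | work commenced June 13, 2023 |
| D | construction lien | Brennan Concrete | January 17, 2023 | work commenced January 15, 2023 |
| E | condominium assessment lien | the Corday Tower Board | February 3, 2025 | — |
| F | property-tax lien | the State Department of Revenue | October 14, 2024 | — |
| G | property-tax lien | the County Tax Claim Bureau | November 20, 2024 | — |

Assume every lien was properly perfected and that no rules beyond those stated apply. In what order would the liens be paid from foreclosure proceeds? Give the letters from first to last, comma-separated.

E, B, A, D, C, F, G

First, effective dates: A relates back to the deed date March 8, 2023; C relates back to June 13, 2023 (work commenced); D's effective date is January 15, 2023, when work began.
E is a condominium assessment lien and takes priority over every other lien.
Ordering the rest by effective date: D (January 15, 2023), A (March 8, 2023), B (June 1, 2023), C (June 13, 2023), F (October 14, 2024), G (November 20, 2024).
Because D would otherwise rank above B, the subordination swaps them.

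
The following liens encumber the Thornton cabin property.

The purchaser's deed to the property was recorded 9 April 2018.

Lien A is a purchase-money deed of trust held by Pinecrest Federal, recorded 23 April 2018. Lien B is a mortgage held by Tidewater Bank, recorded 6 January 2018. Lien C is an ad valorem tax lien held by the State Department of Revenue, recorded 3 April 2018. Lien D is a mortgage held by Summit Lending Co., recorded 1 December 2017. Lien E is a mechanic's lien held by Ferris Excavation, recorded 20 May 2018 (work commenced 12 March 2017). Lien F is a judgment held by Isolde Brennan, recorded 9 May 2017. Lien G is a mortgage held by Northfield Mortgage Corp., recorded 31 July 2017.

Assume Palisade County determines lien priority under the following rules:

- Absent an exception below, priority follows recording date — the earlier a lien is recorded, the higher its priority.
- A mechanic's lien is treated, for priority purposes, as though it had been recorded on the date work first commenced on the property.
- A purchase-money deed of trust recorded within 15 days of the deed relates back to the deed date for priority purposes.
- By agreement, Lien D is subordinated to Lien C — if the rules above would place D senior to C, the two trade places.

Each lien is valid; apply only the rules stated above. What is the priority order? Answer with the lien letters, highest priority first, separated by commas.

Effective dates: A was recorded within the 15-day window, so its effective date is the deed date 9 April 2018; E relates back to 12 March 2017 (work commenced).
Sorted by effective date: E (12 March 2017), F (9 May 2017), G (31 July 2017), D (1 December 2017), B (6 January 2018), C (3 April 2018), A (9 April 2018).
Because D would otherwise rank above C, the subordination swaps them.

E, F, G, C, B, D, A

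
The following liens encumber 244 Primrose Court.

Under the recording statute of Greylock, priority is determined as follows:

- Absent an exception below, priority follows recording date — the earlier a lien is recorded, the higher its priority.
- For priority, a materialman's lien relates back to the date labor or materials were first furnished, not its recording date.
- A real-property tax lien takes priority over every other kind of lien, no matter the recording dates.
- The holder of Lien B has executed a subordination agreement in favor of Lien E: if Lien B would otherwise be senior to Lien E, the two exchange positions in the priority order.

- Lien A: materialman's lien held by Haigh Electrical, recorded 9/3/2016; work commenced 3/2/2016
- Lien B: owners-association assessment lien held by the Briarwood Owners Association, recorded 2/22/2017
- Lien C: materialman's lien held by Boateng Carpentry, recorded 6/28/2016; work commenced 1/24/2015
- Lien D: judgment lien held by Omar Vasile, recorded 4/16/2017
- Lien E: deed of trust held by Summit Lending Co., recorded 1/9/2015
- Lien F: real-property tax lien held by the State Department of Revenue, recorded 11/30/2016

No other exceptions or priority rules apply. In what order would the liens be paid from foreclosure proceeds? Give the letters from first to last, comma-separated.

F, E, C, A, B, D

Effective dates: A relates back to 3/2/2016 (work commenced); C is treated as recorded 1/24/2015, the work-commencement date.
F is a real-property tax lien and takes priority over every other lien.
Ordering the rest by effective date: E (1/9/2015), C (1/24/2015), A (3/2/2016), B (2/22/2017), D (4/16/2017).
B already ranks below E; the subordination has no effect.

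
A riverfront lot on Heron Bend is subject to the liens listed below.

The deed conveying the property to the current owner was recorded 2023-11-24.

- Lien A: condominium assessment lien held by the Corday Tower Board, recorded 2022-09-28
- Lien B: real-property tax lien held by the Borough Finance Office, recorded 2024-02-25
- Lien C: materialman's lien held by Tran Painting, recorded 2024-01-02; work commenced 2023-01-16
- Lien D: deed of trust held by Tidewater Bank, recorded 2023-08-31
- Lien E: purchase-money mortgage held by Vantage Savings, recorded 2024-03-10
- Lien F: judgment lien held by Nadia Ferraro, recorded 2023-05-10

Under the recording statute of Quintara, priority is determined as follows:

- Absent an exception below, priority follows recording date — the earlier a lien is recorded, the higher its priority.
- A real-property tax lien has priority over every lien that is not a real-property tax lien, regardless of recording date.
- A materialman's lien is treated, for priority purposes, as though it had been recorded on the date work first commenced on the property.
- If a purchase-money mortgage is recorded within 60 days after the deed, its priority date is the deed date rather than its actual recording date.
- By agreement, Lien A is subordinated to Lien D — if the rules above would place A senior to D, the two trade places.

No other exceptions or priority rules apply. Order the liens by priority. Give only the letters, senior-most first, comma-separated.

B, D, C, F, A, E

First, effective dates: C relates back to 2023-01-16 (work commenced); E missed the 60-day window (107 days after the deed), so its recording date stands.
B, as a real-property tax lien, has superpriority and ranks first.
The other liens, earliest effective date first: A (2022-09-28), C (2023-01-16), F (2023-05-10), D (2023-08-31), E (2024-03-10).
A is senior to D before the subordination, so the two trade places.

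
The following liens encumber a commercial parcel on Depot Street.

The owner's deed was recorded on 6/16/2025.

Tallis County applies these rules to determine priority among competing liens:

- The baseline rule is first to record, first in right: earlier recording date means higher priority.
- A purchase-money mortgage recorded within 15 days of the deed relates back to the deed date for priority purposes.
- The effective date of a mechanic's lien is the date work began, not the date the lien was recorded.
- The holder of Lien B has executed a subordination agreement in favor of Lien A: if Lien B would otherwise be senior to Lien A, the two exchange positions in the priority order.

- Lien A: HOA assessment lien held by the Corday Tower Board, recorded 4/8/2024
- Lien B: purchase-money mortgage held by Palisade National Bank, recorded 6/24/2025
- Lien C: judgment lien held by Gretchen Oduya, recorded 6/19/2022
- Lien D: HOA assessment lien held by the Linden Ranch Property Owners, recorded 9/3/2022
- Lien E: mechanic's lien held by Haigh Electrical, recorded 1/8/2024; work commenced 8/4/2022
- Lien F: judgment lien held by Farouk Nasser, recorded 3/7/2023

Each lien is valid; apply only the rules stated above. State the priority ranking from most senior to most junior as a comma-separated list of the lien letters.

C, E, D, F, A, B

Effective dates after the stated exceptions: B's effective date is the deed date, 6/16/2025; E's effective date is 8/4/2022, when work began.
By effective date: C (6/19/2022), E (8/4/2022), D (9/3/2022), F (3/7/2023), A (4/8/2024), B (6/16/2025).
Since B is not senior to A, the subordination leaves the order unchanged.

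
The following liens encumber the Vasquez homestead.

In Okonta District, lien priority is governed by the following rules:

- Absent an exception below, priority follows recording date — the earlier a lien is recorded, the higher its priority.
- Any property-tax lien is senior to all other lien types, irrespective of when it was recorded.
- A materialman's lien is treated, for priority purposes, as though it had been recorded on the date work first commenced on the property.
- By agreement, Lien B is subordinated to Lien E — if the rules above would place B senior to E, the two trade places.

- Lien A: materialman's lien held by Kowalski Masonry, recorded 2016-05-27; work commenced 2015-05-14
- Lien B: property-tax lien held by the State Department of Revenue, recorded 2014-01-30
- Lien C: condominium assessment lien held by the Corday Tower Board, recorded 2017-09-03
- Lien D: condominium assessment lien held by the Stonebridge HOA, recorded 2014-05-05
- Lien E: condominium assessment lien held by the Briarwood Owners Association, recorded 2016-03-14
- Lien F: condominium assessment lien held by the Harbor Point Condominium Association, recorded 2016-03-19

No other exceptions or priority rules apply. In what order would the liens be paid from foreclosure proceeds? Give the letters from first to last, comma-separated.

E, D, A, B, F, C

Effective dates: A relates back to 2015-05-14 (work commenced).
B is a property-tax lien, so it outranks all other liens regardless of date.
Remaining liens by effective date: D (2014-05-05), A (2015-05-14), E (2016-03-14), F (2016-03-19), C (2017-09-03).
B would otherwise be senior to E, so under the subordination agreement B and E exchange positions.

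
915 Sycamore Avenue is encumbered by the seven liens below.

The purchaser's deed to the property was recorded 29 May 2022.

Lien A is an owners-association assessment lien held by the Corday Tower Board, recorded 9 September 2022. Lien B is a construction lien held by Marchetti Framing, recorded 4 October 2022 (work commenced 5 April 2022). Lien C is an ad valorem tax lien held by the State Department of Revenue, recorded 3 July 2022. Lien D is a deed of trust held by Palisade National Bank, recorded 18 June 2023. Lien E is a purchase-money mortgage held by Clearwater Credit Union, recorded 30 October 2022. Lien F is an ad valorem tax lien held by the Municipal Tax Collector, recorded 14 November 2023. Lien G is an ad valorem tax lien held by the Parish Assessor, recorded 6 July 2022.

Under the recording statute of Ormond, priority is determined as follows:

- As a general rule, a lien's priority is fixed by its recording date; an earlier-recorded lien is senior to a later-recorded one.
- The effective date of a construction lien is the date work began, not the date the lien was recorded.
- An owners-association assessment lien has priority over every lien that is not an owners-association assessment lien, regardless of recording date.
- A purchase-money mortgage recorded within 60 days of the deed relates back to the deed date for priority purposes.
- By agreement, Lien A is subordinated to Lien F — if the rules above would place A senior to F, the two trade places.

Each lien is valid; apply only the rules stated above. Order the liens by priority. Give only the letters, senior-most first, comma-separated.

First, effective dates: B is treated as recorded 5 April 2022, the work-commencement date; E missed the 60-day window (154 days after the deed), so its recording date stands.
A is an owners-association assessment lien, so it outranks all other liens regardless of date.
Ordering the rest by effective date: B (5 April 2022), C (3 July 2022), G (6 July 2022), E (30 October 2022), D (18 June 2023), F (14 November 2023).
The subordination applies — A was senior to F — so A and F swap.

F, B, C, G, E, D, A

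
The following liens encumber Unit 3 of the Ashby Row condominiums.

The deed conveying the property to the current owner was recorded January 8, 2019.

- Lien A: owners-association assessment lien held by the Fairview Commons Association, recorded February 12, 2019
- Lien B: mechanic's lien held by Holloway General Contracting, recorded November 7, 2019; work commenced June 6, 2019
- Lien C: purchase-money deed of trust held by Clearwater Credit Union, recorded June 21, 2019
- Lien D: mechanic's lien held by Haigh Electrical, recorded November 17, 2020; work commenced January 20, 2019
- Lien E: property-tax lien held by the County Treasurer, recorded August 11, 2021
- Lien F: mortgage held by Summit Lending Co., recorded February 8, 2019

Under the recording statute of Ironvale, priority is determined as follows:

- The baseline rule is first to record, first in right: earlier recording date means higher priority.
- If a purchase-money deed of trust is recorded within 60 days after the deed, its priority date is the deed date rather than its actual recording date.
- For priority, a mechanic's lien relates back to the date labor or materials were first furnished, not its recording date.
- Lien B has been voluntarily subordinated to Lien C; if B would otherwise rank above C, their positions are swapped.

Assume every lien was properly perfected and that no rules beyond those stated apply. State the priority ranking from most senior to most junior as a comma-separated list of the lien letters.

D, F, A, C, B, E

Effective dates after the stated exceptions: B's effective date is June 6, 2019, when work began; C was recorded 164 days after the deed — beyond 60 days — so no relation-back applies; D is treated as recorded January 20, 2019, the work-commencement date.
Sorted by effective date: D (January 20, 2019), F (February 8, 2019), A (February 12, 2019), B (June 6, 2019), C (June 21, 2019), E (August 11, 2021).
B is senior to C before the subordination, so the two trade places.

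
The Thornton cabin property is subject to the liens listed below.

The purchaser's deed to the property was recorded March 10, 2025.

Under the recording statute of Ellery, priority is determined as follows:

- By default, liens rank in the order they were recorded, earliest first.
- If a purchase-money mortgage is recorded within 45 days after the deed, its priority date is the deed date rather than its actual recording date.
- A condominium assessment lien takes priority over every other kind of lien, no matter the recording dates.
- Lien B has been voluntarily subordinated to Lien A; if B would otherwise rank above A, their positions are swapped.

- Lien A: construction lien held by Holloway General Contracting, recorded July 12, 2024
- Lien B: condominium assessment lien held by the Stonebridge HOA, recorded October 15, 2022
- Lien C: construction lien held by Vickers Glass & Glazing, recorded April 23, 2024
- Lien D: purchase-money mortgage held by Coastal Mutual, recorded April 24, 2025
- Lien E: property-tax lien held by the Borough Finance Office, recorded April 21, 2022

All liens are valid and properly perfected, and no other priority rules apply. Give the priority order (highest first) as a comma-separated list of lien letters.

A, E, C, B, D

Effective dates after the stated exceptions: D relates back to the deed date March 10, 2025.
B, as a condominium assessment lien, has superpriority and ranks first.
The other liens, earliest effective date first: E (April 21, 2022), C (April 23, 2024), A (July 12, 2024), D (March 10, 2025).
The subordination applies — B was senior to A — so B and A swap.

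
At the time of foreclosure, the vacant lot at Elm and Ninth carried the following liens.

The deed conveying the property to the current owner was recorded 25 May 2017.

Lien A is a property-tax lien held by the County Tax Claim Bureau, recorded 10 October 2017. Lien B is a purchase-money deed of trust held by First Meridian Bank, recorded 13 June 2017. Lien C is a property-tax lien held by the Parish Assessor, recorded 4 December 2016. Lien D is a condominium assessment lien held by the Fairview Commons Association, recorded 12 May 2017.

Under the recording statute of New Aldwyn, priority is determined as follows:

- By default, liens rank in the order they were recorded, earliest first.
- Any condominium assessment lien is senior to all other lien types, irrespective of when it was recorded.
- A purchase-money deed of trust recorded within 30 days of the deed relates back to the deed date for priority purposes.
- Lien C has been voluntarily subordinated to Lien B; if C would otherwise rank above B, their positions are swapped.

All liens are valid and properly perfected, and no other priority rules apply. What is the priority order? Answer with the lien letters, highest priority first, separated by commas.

D, B, C, A

Effective dates: B's effective date is the deed date, 25 May 2017.
As a condominium assessment lien, D is senior to every other lien.
The other liens, earliest effective date first: C (4 December 2016), B (25 May 2017), A (10 October 2017).
C would otherwise be senior to B, so under the subordination agreement C and B exchange positions.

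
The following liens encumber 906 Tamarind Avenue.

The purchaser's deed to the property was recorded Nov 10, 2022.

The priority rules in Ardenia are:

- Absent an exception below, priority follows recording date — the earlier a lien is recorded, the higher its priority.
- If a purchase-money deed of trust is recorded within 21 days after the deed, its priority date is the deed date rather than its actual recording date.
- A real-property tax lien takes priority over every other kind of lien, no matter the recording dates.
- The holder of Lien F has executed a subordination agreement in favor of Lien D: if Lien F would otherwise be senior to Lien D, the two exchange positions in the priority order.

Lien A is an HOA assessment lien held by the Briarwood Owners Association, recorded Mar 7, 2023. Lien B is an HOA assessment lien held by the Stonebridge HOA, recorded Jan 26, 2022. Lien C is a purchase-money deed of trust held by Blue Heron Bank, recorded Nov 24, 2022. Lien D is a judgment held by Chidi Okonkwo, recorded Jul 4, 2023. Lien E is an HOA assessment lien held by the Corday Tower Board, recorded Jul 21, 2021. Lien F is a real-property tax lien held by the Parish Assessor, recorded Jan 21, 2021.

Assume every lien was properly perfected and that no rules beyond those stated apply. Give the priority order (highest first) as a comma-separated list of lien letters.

D, E, B, C, A, F

Effective dates: C relates back to the deed date Nov 10, 2022.
F, as a real-property tax lien, has superpriority and ranks first.
Remaining liens by effective date: E (Jul 21, 2021), B (Jan 26, 2022), C (Nov 10, 2022), A (Mar 7, 2023), D (Jul 4, 2023).
Because F would otherwise rank above D, the subordination swaps them.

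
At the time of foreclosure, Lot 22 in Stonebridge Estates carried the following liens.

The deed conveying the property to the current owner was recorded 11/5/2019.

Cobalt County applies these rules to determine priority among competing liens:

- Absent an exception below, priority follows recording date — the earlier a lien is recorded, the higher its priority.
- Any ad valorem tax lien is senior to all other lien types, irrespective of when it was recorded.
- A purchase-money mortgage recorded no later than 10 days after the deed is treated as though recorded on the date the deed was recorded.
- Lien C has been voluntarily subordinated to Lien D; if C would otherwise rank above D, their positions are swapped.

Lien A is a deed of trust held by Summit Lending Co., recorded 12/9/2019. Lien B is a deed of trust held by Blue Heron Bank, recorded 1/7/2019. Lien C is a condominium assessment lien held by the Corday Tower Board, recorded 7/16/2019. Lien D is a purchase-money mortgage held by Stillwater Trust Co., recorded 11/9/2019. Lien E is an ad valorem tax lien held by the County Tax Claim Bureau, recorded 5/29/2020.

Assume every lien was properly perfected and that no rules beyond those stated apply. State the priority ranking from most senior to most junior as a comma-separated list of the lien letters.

E, B, D, C, A

Effective dates: D's effective date is the deed date, 11/5/2019.
E is an ad valorem tax lien, so it outranks all other liens regardless of date.
Among the remaining liens, by effective date: B (1/7/2019), C (7/16/2019), D (11/5/2019), A (12/9/2019).
C is senior to D before the subordination, so the two trade places.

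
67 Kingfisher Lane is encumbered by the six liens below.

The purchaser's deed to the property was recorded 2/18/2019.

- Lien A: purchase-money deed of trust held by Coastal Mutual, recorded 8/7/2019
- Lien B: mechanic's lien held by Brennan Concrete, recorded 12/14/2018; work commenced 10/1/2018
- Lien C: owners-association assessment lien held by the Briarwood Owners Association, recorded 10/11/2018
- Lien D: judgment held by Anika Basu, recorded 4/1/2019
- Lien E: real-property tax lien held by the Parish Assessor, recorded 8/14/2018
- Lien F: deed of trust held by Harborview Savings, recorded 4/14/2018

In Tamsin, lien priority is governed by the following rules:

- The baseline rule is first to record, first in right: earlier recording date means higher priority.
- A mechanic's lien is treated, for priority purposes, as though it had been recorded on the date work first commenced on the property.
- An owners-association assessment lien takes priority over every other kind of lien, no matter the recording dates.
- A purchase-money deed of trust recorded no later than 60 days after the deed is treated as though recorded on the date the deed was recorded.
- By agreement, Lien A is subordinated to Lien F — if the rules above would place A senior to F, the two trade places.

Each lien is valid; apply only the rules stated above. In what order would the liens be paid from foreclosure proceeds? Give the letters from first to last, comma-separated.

First, effective dates: A was recorded 170 days after the deed, outside the 60-day window, so it keeps its recording date; B relates back to 10/1/2018 (work commenced).
C, as an owners-association assessment lien, has superpriority and ranks first.
The other liens, earliest effective date first: F (4/14/2018), E (8/14/2018), B (10/1/2018), D (4/1/2019), A (8/7/2019).
Since A is not senior to F, the subordination leaves the order unchanged.

C, F, E, B, D, A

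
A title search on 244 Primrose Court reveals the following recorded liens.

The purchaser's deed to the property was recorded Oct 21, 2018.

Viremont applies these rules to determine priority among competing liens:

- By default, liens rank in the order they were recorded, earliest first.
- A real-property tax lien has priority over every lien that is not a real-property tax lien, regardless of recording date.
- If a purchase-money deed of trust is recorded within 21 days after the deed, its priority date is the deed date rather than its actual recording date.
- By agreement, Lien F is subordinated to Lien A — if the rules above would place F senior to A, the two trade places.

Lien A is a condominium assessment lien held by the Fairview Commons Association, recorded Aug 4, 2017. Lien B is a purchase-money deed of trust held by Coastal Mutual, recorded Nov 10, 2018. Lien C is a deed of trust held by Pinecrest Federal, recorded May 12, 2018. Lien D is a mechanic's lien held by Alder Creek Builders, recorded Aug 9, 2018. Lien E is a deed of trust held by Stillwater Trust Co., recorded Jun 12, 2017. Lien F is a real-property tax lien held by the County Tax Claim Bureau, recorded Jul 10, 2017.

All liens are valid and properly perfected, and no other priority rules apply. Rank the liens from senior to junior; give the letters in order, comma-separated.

Adjusting effective dates: B was recorded within the 21-day window, so its effective date is the deed date Oct 21, 2018.
F, as a real-property tax lien, has superpriority and ranks first.
Ordering the rest by effective date: E (Jun 12, 2017), A (Aug 4, 2017), C (May 12, 2018), D (Aug 9, 2018), B (Oct 21, 2018).
Because F would otherwise rank above A, the subordination swaps them.

A, E, F, C, D, B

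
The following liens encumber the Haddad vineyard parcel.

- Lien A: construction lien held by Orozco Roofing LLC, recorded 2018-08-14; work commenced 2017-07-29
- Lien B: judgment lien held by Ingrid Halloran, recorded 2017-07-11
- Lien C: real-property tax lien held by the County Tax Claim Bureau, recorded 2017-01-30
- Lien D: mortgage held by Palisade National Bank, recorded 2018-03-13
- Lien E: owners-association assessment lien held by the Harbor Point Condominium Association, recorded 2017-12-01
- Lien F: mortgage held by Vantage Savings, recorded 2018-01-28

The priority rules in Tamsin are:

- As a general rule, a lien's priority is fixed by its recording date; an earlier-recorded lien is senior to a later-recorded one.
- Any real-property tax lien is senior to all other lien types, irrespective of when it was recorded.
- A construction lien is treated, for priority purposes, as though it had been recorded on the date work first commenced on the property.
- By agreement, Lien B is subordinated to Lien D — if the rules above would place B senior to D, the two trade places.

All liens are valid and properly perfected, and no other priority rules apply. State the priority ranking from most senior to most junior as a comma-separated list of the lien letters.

C, D, A, E, F, B

Effective dates after the stated exceptions: A's effective date is 2017-07-29, when work began.
C is a real-property tax lien, so it outranks all other liens regardless of date.
The other liens, earliest effective date first: B (2017-07-11), A (2017-07-29), E (2017-12-01), F (2018-01-28), D (2018-03-13).
Because B would otherwise rank above D, the subordination swaps them.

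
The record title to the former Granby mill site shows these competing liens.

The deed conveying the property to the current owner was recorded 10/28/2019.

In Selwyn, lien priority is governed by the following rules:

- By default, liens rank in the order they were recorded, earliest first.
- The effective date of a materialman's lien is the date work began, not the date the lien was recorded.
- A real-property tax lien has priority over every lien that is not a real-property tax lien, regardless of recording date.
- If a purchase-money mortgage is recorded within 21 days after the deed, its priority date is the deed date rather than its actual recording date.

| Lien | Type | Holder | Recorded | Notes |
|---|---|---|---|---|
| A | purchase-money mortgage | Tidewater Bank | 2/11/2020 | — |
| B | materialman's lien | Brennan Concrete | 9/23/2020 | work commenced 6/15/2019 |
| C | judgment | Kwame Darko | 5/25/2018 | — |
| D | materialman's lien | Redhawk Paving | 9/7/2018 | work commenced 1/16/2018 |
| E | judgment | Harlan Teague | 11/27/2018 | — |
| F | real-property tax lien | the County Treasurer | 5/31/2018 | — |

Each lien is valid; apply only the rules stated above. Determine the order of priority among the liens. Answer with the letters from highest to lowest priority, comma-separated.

F, D, C, E, B, A

First, effective dates: A was recorded 106 days after the deed, outside the 21-day window, so it keeps its recording date; B is treated as recorded 6/15/2019, the work-commencement date; D relates back to 1/16/2018 (work commenced).
F is a real-property tax lien, so it outranks all other liens regardless of date.
The other liens, earliest effective date first: D (1/16/2018), C (5/25/2018), E (11/27/2018), B (6/15/2019), A (2/11/2020).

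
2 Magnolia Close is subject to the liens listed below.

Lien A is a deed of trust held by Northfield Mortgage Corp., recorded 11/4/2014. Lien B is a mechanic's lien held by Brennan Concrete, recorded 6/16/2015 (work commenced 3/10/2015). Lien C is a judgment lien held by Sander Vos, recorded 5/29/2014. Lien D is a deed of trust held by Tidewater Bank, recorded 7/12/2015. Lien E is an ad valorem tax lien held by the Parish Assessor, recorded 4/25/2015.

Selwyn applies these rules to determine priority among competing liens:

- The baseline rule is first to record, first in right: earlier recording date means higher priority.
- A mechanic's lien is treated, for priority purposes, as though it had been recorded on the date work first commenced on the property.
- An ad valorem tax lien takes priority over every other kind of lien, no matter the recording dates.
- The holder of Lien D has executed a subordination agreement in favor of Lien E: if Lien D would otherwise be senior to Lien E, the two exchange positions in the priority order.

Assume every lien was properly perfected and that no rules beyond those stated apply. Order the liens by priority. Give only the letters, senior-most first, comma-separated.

E, C, A, B, D

Effective dates: B's effective date is 3/10/2015, when work began.
E, as an ad valorem tax lien, has superpriority and ranks first.
Remaining liens by effective date: C (5/29/2014), A (11/4/2014), B (3/10/2015), D (7/12/2015).
Since D is not senior to E, the subordination leaves the order unchanged.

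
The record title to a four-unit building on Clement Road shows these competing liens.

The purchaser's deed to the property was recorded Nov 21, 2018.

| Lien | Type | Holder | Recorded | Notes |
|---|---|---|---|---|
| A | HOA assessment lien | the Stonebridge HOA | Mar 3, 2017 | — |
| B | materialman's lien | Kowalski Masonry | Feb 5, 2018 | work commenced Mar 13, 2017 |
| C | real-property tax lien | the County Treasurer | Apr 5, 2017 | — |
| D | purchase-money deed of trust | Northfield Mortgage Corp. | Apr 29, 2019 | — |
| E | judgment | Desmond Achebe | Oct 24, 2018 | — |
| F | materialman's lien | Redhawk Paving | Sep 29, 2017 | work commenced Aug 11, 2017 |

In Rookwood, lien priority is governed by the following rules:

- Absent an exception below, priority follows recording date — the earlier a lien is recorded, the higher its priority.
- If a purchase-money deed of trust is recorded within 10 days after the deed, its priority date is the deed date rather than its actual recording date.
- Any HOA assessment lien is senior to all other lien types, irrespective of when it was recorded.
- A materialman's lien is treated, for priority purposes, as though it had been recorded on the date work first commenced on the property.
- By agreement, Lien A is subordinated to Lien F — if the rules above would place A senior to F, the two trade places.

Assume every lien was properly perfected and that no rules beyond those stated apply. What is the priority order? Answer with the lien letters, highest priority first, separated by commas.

Effective dates: B relates back to Mar 13, 2017 (work commenced); D missed the 10-day window (159 days after the deed), so its recording date stands; F relates back to Aug 11, 2017 (work commenced).
A is an HOA assessment lien and takes priority over every other lien.
Among the remaining liens, by effective date: B (Mar 13, 2017), C (Apr 5, 2017), F (Aug 11, 2017), E (Oct 24, 2018), D (Apr 29, 2019).
A is senior to F before the subordination, so the two trade places.

F, B, C, A, E, D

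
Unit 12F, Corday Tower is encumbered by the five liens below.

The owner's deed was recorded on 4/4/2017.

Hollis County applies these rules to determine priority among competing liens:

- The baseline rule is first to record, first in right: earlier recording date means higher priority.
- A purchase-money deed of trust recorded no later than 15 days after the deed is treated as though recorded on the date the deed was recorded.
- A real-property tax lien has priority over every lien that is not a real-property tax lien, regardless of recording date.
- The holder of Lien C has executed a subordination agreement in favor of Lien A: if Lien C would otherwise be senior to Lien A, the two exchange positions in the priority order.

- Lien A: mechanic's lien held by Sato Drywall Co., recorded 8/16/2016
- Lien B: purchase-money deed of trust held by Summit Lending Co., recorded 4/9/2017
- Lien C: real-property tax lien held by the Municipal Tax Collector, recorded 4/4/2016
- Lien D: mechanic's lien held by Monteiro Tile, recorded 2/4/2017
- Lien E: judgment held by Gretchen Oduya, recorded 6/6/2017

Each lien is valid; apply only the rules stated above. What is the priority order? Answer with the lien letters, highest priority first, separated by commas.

Effective dates: B was recorded within the 15-day window, so its effective date is the deed date 4/4/2017.
C is a real-property tax lien, so it outranks all other liens regardless of date.
Ordering the rest by effective date: A (8/16/2016), D (2/4/2017), B (4/4/2017), E (6/6/2017).
C is senior to A before the subordination, so the two trade places.

A, C, D, B, E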